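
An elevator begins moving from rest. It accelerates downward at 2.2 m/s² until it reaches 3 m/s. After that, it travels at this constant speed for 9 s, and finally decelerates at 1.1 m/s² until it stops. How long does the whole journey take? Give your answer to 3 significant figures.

13.1 s

Phase 1 (accelerating): v₀ = 0 m/s, a = 2.2 m/s².
v = v₀ + at → t = (3 − 0) / 2.2 = 1.36 s
v² = v₀² + 2aΔx → Δx = (3² − 0²)/(2·2.2) = 2.05 m

Phase 2 (constant speed): v₀ = 3.00 m/s, a = 0 m/s².
v = v₀ + at = 3.00 + (0)(9) = 3.00 m/s
Δx = v₀t + ½at² = 3.00·9 + 0.5·0·9² = 27.0 m

Phase 3 (decelerating): v₀ = 3.00 m/s, a = -1.1 m/s².
v = v₀ + at → t = (0 − 3.00) / -1.1 = 2.73 s
v² = v₀² + 2aΔx → Δx = (0² − 3.00²)/(2·-1.1) = 4.09 m
Total time = 1.36 + 9.00 + 2.73 = 13.1 s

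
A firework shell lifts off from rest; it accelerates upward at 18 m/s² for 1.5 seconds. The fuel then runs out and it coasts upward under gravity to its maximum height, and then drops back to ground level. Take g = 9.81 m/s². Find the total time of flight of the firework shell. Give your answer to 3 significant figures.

7.67 s

Phase 1 (powered ascent): v₀ = 0 m/s, a = 18 m/s².
v = v₀ + at = 0 + (18)(1.5) = 27.0 m/s
Δx = v₀t + ½at² = 0·1.5 + 0.5·18·1.5² = 20.2 m

Phase 2 (coasting upward): v₀ = 27.0 m/s, a = -9.81 m/s².
v = v₀ + at → t = (0 − 27.0) / -9.81 = 2.75 s
v² = v₀² + 2aΔx → Δx = (0² − 27.0²)/(2·-9.81) = 37.2 m

Phase 3 (free fall): v₀ = 0 m/s, a = -9.81 m/s².
Falls 57.4 m from rest: t = √(2·57.4/9.81) = 3.42 s; v = g·t = 33.6 m/s.
Total time = 1.50 + 2.75 + 3.42 = 7.67 s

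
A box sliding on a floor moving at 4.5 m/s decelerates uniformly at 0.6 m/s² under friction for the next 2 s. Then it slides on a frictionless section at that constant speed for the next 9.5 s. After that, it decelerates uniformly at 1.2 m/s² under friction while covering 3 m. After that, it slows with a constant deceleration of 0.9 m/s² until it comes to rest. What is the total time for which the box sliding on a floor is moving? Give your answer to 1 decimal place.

Phase 1 (decelerating): v₀ = 4.50 m/s, a = -0.6 m/s².
v = v₀ + at = 4.50 + (-0.6)(2) = 3.30 m/s
Δx = v₀t + ½at² = 4.50·2 + 0.5·-0.6·2² = 7.80 m

Phase 2 (constant speed): v₀ = 3.30 m/s, a = 0 m/s².
v = v₀ + at = 3.30 + (0)(9.5) = 3.30 m/s
Δx = v₀t + ½at² = 3.30·9.5 + 0.5·0·9.5² = 31.3 m

Phase 3 (decelerating): v₀ = 3.30 m/s, a = -1.2 m/s².
v² = v₀² + 2aΔx = 3.30² + 2·-1.2·3 = 3.69 → v = 1.92 m/s
t = (v − v₀)/a = (1.92 − 3.30)/-1.2 = 1.15 s

Phase 4 (decelerating): v₀ = 1.92 m/s, a = -0.9 m/s².
v = v₀ + at → t = (0 − 1.92) / -0.9 = 2.13 s
v² = v₀² + 2aΔx → Δx = (0² − 1.92²)/(2·-0.9) = 2.05 m
Total time = 2.00 + 9.50 + 1.15 + 2.13 = 14.8 s

14.8 s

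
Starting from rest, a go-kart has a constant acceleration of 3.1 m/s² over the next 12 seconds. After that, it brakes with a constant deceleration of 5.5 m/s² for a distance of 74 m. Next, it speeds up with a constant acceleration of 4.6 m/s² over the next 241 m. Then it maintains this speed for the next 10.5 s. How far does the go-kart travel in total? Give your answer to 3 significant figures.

Phase 1 (accelerating): v₀ = 0 m/s, a = 3.1 m/s².
v = v₀ + at = 0 + (3.1)(12) = 37.2 m/s
Δx = v₀t + ½at² = 0·12 + 0.5·3.1·12² = 223 m

Phase 2 (decelerating): v₀ = 37.2 m/s, a = -5.5 m/s².
v² = v₀² + 2aΔx = 37.2² + 2·-5.5·74 = 570 → v = 23.9 m/s
t = (v − v₀)/a = (23.9 − 37.2)/-5.5 = 2.42 s

Phase 3 (accelerating): v₀ = 23.9 m/s, a = 4.6 m/s².
v² = v₀² + 2aΔx = 23.9² + 2·4.6·241 = 2790 → v = 52.8 m/s
t = (v − v₀)/a = (52.8 − 23.9)/4.6 = 6.29 s

Phase 4 (constant speed): v₀ = 52.8 m/s, a = 0 m/s².
v = v₀ + at = 52.8 + (0)(10.5) = 52.8 m/s
Δx = v₀t + ½at² = 52.8·10.5 + 0.5·0·10.5² = 554 m
Total distance = 223 + 74.0 + 241 + 554 = 1090 m

1090 m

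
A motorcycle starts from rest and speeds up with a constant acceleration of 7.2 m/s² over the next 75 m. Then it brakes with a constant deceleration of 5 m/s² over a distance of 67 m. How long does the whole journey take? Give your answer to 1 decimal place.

Phase 1 (accelerating): v₀ = 0 m/s, a = 7.2 m/s².
v² = v₀² + 2aΔx = 0² + 2·7.2·75 = 1080 → v = 32.9 m/s
t = (v − v₀)/a = (32.9 − 0)/7.2 = 4.56 s

Phase 2 (decelerating): v₀ = 32.9 m/s, a = -5 m/s².
v² = v₀² + 2aΔx = 32.9² + 2·-5·67 = 410 → v = 20.2 m/s
t = (v − v₀)/a = (20.2 − 32.9)/-5 = 2.52 s
Total time = 4.56 + 2.52 = 7.09 s

7.1 s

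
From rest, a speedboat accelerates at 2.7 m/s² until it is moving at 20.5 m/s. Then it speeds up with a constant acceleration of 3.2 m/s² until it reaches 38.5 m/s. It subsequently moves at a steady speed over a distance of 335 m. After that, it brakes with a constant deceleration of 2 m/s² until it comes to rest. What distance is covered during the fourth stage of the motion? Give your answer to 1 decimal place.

Phase 1 (accelerating): v₀ = 0 m/s, a = 2.7 m/s².
v = v₀ + at → t = (20.5 − 0) / 2.7 = 7.59 s
v² = v₀² + 2aΔx → Δx = (20.5² − 0²)/(2·2.7) = 77.8 m

Phase 2 (accelerating): v₀ = 20.5 m/s, a = 3.2 m/s².
v = v₀ + at → t = (38.5 − 20.5) / 3.2 = 5.62 s
v² = v₀² + 2aΔx → Δx = (38.5² − 20.5²)/(2·3.2) = 166 m

Phase 3 (constant speed): v₀ = 38.5 m/s, a = 0 m/s².
Constant speed: t = d/v = 335/38.5 = 8.70 s

Phase 4 (decelerating): v₀ = 38.5 m/s, a = -2 m/s².
v = v₀ + at → t = (0 − 38.5) / -2 = 19.2 s
v² = v₀² + 2aΔx → Δx = (0² − 38.5²)/(2·-2) = 371 m
Distance in phase 4 = 371 m

370.6 m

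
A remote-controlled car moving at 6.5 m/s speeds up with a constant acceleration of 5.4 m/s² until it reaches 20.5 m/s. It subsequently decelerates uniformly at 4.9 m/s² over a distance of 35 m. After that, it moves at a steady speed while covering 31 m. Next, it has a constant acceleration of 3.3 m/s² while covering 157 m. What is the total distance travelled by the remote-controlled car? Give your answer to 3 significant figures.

258 m

Phase 1 (accelerating): v₀ = 6.50 m/s, a = 5.4 m/s².
v = v₀ + at → t = (20.5 − 6.50) / 5.4 = 2.59 s
v² = v₀² + 2aΔx → Δx = (20.5² − 6.50²)/(2·5.4) = 35.0 m

Phase 2 (decelerating): v₀ = 20.5 m/s, a = -4.9 m/s².
v² = v₀² + 2aΔx = 20.5² + 2·-4.9·35 = 77.2 → v = 8.79 m/s
t = (v − v₀)/a = (8.79 − 20.5)/-4.9 = 2.39 s

Phase 3 (constant speed): v₀ = 8.79 m/s, a = 0 m/s².
Constant speed: t = d/v = 31/8.79 = 3.53 s

Phase 4 (accelerating): v₀ = 8.79 m/s, a = 3.3 m/s².
v² = v₀² + 2aΔx = 8.79² + 2·3.3·157 = 1110 → v = 33.4 m/s
t = (v − v₀)/a = (33.4 − 8.79)/3.3 = 7.45 s
Total distance = 35.0 + 35.0 + 31.0 + 157 = 258 m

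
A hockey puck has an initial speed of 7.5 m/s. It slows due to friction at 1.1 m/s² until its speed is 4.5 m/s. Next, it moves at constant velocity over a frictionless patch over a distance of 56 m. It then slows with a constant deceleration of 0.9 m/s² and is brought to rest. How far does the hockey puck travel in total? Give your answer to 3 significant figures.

Phase 1 (decelerating): v₀ = 7.50 m/s, a = -1.1 m/s².
v = v₀ + at → t = (4.5 − 7.50) / -1.1 = 2.73 s
v² = v₀² + 2aΔx → Δx = (4.5² − 7.50²)/(2·-1.1) = 16.4 m

Phase 2 (constant speed): v₀ = 4.50 m/s, a = 0 m/s².
Constant speed: t = d/v = 56/4.50 = 12.4 s

Phase 3 (decelerating): v₀ = 4.50 m/s, a = -0.9 m/s².
v = v₀ + at → t = (0 − 4.50) / -0.9 = 5.00 s
v² = v₀² + 2aΔx → Δx = (0² − 4.50²)/(2·-0.9) = 11.2 m
Total distance = 16.4 + 56.0 + 11.2 = 83.6 m

83.6 m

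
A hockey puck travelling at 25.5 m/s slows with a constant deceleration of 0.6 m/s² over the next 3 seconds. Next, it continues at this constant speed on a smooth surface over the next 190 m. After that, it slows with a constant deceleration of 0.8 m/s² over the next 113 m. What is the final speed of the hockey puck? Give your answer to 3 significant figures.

Phase 1 (decelerating): v₀ = 25.5 m/s, a = -0.6 m/s².
v = v₀ + at = 25.5 + (-0.6)(3) = 23.7 m/s
Δx = v₀t + ½at² = 25.5·3 + 0.5·-0.6·3² = 73.8 m

Phase 2 (constant speed): v₀ = 23.7 m/s, a = 0 m/s².
Constant speed: t = d/v = 190/23.7 = 8.02 s

Phase 3 (decelerating): v₀ = 23.7 m/s, a = -0.8 m/s².
v² = v₀² + 2aΔx = 23.7² + 2·-0.8·113 = 381 → v = 19.5 m/s
t = (v − v₀)/a = (19.5 − 23.7)/-0.8 = 5.23 s
Final speed = 19.5 m/s

19.5 m/s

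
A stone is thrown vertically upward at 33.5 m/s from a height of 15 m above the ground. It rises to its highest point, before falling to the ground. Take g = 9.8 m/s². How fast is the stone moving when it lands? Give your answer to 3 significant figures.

Phase 1 (rising): v₀ = 33.5 m/s, a = -9.8 m/s².
v = v₀ + at → t = (0 − 33.5) / -9.8 = 3.42 s
v² = v₀² + 2aΔx → Δx = (0² − 33.5²)/(2·-9.8) = 57.3 m

Phase 2 (falling): v₀ = 0 m/s, a = -9.8 m/s².
Falls 72.3 m from rest: t = √(2·72.3/9.8) = 3.84 s; v = g·t = 37.6 m/s.
Final speed = 37.6 m/s

37.6 m/s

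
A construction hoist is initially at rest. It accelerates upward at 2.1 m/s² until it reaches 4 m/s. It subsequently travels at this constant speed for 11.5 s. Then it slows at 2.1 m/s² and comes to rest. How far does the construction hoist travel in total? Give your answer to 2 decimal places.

53.62 m

Phase 1 (accelerating): v₀ = 0 m/s, a = 2.1 m/s².
v = v₀ + at → t = (4 − 0) / 2.1 = 1.90 s
v² = v₀² + 2aΔx → Δx = (4² − 0²)/(2·2.1) = 3.81 m

Phase 2 (constant speed): v₀ = 4.00 m/s, a = 0 m/s².
v = v₀ + at = 4.00 + (0)(11.5) = 4.00 m/s
Δx = v₀t + ½at² = 4.00·11.5 + 0.5·0·11.5² = 46.0 m

Phase 3 (decelerating): v₀ = 4.00 m/s, a = -2.1 m/s².
v = v₀ + at → t = (0 − 4.00) / -2.1 = 1.90 s
v² = v₀² + 2aΔx → Δx = (0² − 4.00²)/(2·-2.1) = 3.81 m
Total distance = 3.81 + 46.0 + 3.81 = 53.6 m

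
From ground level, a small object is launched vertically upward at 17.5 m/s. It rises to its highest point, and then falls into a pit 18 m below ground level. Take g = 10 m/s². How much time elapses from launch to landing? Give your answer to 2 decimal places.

4.33 s

Phase 1 (rising): v₀ = 17.5 m/s, a = -10 m/s².
v = v₀ + at → t = (0 − 17.5) / -10 = 1.75 s
v² = v₀² + 2aΔx → Δx = (0² − 17.5²)/(2·-10) = 15.3 m

Phase 2 (falling): v₀ = 0 m/s, a = -10 m/s².
Falls 33.3 m from rest: t = √(2·33.3/10) = 2.58 s; v = g·t = 25.8 m/s.
Total time = 1.75 + 2.58 = 4.33 s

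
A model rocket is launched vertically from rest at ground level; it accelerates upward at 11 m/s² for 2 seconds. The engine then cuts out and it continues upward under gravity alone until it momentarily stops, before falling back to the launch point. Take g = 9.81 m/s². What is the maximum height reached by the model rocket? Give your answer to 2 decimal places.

Phase 1 (powered ascent): v₀ = 0 m/s, a = 11 m/s².
v = v₀ + at = 0 + (11)(2) = 22.0 m/s
Δx = v₀t + ½at² = 0·2 + 0.5·11·2² = 22.0 m

Phase 2 (coasting upward): v₀ = 22.0 m/s, a = -9.81 m/s².
v = v₀ + at → t = (0 − 22.0) / -9.81 = 2.24 s
v² = v₀² + 2aΔx → Δx = (0² − 22.0²)/(2·-9.81) = 24.7 m
Maximum height = 22.0 + 24.7 = 46.7 m

46.67 m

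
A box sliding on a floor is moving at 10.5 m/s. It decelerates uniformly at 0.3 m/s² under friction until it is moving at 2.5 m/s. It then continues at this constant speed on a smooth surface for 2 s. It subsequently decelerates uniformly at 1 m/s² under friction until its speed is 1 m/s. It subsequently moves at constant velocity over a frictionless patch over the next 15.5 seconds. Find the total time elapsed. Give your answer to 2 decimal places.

45.67 s

Phase 1 (decelerating): v₀ = 10.5 m/s, a = -0.3 m/s².
v = v₀ + at → t = (2.5 − 10.5) / -0.3 = 26.7 s
v² = v₀² + 2aΔx → Δx = (2.5² − 10.5²)/(2·-0.3) = 173 m

Phase 2 (constant speed): v₀ = 2.50 m/s, a = 0 m/s².
v = v₀ + at = 2.50 + (0)(2) = 2.50 m/s
Δx = v₀t + ½at² = 2.50·2 + 0.5·0·2² = 5.00 m

Phase 3 (decelerating): v₀ = 2.50 m/s, a = -1 m/s².
v = v₀ + at → t = (1 − 2.50) / -1 = 1.50 s
v² = v₀² + 2aΔx → Δx = (1² − 2.50²)/(2·-1) = 2.62 m

Phase 4 (constant speed): v₀ = 1.00 m/s, a = 0 m/s².
v = v₀ + at = 1.00 + (0)(15.5) = 1.00 m/s
Δx = v₀t + ½at² = 1.00·15.5 + 0.5·0·15.5² = 15.5 m
Total time = 26.7 + 2.00 + 1.50 + 15.5 = 45.7 s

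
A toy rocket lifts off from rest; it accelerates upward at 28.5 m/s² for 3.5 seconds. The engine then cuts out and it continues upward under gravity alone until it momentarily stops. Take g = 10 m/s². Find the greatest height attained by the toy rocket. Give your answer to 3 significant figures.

Phase 1 (powered ascent): v₀ = 0 m/s, a = 28.5 m/s².
v = v₀ + at = 0 + (28.5)(3.5) = 99.8 m/s
Δx = v₀t + ½at² = 0·3.5 + 0.5·28.5·3.5² = 175 m

Phase 2 (coasting upward): v₀ = 99.8 m/s, a = -10 m/s².
v = v₀ + at → t = (0 − 99.8) / -10 = 9.97 s
v² = v₀² + 2aΔx → Δx = (0² − 99.8²)/(2·-10) = 498 m
Maximum height = 175 + 498 = 672 m

672 m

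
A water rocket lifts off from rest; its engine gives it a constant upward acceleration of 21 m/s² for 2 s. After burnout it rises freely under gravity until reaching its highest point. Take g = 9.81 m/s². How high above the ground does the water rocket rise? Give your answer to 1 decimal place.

Phase 1 (powered ascent): v₀ = 0 m/s, a = 21 m/s².
v = v₀ + at = 0 + (21)(2) = 42.0 m/s
Δx = v₀t + ½at² = 0·2 + 0.5·21·2² = 42.0 m

Phase 2 (coasting upward): v₀ = 42.0 m/s, a = -9.81 m/s².
v = v₀ + at → t = (0 − 42.0) / -9.81 = 4.28 s
v² = v₀² + 2aΔx → Δx = (0² − 42.0²)/(2·-9.81) = 89.9 m
Maximum height = 42.0 + 89.9 = 132 m

131.9 m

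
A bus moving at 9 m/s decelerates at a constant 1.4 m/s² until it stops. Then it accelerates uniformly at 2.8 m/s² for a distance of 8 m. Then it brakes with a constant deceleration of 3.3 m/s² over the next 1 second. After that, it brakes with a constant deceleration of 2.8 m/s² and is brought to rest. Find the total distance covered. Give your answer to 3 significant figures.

44.0 m

Phase 1 (decelerating): v₀ = 9.00 m/s, a = -1.4 m/s².
v = v₀ + at → t = (0 − 9.00) / -1.4 = 6.43 s
v² = v₀² + 2aΔx → Δx = (0² − 9.00²)/(2·-1.4) = 28.9 m

Phase 2 (accelerating): v₀ = 0 m/s, a = 2.8 m/s².
v² = v₀² + 2aΔx = 0² + 2·2.8·8 = 44.8 → v = 6.69 m/s
t = (v − v₀)/a = (6.69 − 0)/2.8 = 2.39 s

Phase 3 (decelerating): v₀ = 6.69 m/s, a = -3.3 m/s².
v = v₀ + at = 6.69 + (-3.3)(1) = 3.39 m/s
Δx = v₀t + ½at² = 6.69·1 + 0.5·-3.3·1² = 5.04 m

Phase 4 (decelerating): v₀ = 3.39 m/s, a = -2.8 m/s².
v = v₀ + at → t = (0 − 3.39) / -2.8 = 1.21 s
v² = v₀² + 2aΔx → Δx = (0² − 3.39²)/(2·-2.8) = 2.06 m
Total distance = 28.9 + 8.00 + 5.04 + 2.06 = 44.0 m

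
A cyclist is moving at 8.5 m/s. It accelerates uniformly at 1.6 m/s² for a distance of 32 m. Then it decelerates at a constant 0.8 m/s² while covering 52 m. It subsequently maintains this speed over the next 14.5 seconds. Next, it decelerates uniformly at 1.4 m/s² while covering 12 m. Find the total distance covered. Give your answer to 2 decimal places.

234.66 m

Phase 1 (accelerating): v₀ = 8.50 m/s, a = 1.6 m/s².
v² = v₀² + 2aΔx = 8.50² + 2·1.6·32 = 175 → v = 13.2 m/s
t = (v − v₀)/a = (13.2 − 8.50)/1.6 = 2.95 s

Phase 2 (decelerating): v₀ = 13.2 m/s, a = -0.8 m/s².
v² = v₀² + 2aΔx = 13.2² + 2·-0.8·52 = 91.5 → v = 9.56 m/s
t = (v − v₀)/a = (9.56 − 13.2)/-0.8 = 4.57 s

Phase 3 (constant speed): v₀ = 9.56 m/s, a = 0 m/s².
v = v₀ + at = 9.56 + (0)(14.5) = 9.56 m/s
Δx = v₀t + ½at² = 9.56·14.5 + 0.5·0·14.5² = 139 m

Phase 4 (decelerating): v₀ = 9.56 m/s, a = -1.4 m/s².
v² = v₀² + 2aΔx = 9.56² + 2·-1.4·12 = 57.9 → v = 7.61 m/s
t = (v − v₀)/a = (7.61 − 9.56)/-1.4 = 1.40 s
Total distance = 32.0 + 52.0 + 139 + 12.0 = 235 m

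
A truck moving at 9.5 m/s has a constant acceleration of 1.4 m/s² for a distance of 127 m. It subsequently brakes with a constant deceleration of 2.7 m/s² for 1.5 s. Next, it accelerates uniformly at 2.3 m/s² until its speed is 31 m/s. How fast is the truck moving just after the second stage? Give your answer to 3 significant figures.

Phase 1 (accelerating): v₀ = 9.50 m/s, a = 1.4 m/s².
v² = v₀² + 2aΔx = 9.50² + 2·1.4·127 = 446 → v = 21.1 m/s
t = (v − v₀)/a = (21.1 − 9.50)/1.4 = 8.30 s

Phase 2 (decelerating): v₀ = 21.1 m/s, a = -2.7 m/s².
v = v₀ + at = 21.1 + (-2.7)(1.5) = 17.1 m/s
Δx = v₀t + ½at² = 21.1·1.5 + 0.5·-2.7·1.5² = 28.6 m
Speed at end of phase 2 = 17.1 m/s

17.1 m/s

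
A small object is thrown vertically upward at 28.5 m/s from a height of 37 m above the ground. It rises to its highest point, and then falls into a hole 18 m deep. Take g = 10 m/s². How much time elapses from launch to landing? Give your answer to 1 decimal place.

7.2 s

Phase 1 (rising): v₀ = 28.5 m/s, a = -10 m/s².
v = v₀ + at → t = (0 − 28.5) / -10 = 2.85 s
v² = v₀² + 2aΔx → Δx = (0² − 28.5²)/(2·-10) = 40.6 m

Phase 2 (falling): v₀ = 0 m/s, a = -10 m/s².
Falls 95.6 m from rest: t = √(2·95.6/10) = 4.37 s; v = g·t = 43.7 m/s.
Total time = 2.85 + 4.37 = 7.22 s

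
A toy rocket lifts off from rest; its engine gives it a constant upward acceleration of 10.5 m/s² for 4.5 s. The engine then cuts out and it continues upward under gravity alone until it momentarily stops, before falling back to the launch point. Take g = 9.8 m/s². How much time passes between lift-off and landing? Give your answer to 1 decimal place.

16.0 s

Phase 1 (powered ascent): v₀ = 0 m/s, a = 10.5 m/s².
v = v₀ + at = 0 + (10.5)(4.5) = 47.2 m/s
Δx = v₀t + ½at² = 0·4.5 + 0.5·10.5·4.5² = 106 m

Phase 2 (coasting upward): v₀ = 47.2 m/s, a = -9.8 m/s².
v = v₀ + at → t = (0 − 47.2) / -9.8 = 4.82 s
v² = v₀² + 2aΔx → Δx = (0² − 47.2²)/(2·-9.8) = 114 m

Phase 3 (free fall): v₀ = 0 m/s, a = -9.8 m/s².
Falls 220 m from rest: t = √(2·220/9.8) = 6.70 s; v = g·t = 65.7 m/s.
Total time = 4.50 + 4.82 + 6.70 = 16.0 s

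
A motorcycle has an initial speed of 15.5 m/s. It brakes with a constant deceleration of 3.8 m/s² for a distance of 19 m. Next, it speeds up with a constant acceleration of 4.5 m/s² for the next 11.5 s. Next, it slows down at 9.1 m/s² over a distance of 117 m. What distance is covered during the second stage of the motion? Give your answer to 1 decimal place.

410.2 m

Phase 1 (decelerating): v₀ = 15.5 m/s, a = -3.8 m/s².
v² = v₀² + 2aΔx = 15.5² + 2·-3.8·19 = 95.8 → v = 9.79 m/s
t = (v − v₀)/a = (9.79 − 15.5)/-3.8 = 1.50 s

Phase 2 (accelerating): v₀ = 9.79 m/s, a = 4.5 m/s².
v = v₀ + at = 9.79 + (4.5)(11.5) = 61.5 m/s
Δx = v₀t + ½at² = 9.79·11.5 + 0.5·4.5·11.5² = 410 m
Distance in phase 2 = 410 m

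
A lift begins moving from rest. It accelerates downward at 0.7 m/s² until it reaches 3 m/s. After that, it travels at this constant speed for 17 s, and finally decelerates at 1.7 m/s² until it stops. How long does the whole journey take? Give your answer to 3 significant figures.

23.1 s

Phase 1 (accelerating): v₀ = 0 m/s, a = 0.7 m/s².
v = v₀ + at → t = (3 − 0) / 0.7 = 4.29 s
v² = v₀² + 2aΔx → Δx = (3² − 0²)/(2·0.7) = 6.43 m

Phase 2 (constant speed): v₀ = 3.00 m/s, a = 0 m/s².
v = v₀ + at = 3.00 + (0)(17) = 3.00 m/s
Δx = v₀t + ½at² = 3.00·17 + 0.5·0·17² = 51.0 m

Phase 3 (decelerating): v₀ = 3.00 m/s, a = -1.7 m/s².
v = v₀ + at → t = (0 − 3.00) / -1.7 = 1.76 s
v² = v₀² + 2aΔx → Δx = (0² − 3.00²)/(2·-1.7) = 2.65 m
Total time = 4.29 + 17.0 + 1.76 = 23.1 s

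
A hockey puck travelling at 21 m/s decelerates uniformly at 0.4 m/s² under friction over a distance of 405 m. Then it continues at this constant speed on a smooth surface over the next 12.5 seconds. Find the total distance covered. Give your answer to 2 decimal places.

Phase 1 (decelerating): v₀ = 21.0 m/s, a = -0.4 m/s².
v² = v₀² + 2aΔx = 21.0² + 2·-0.4·405 = 117 → v = 10.8 m/s
t = (v − v₀)/a = (10.8 − 21.0)/-0.4 = 25.5 s

Phase 2 (constant speed): v₀ = 10.8 m/s, a = 0 m/s².
v = v₀ + at = 10.8 + (0)(12.5) = 10.8 m/s
Δx = v₀t + ½at² = 10.8·12.5 + 0.5·0·12.5² = 135 m
Total distance = 405 + 135 = 540 m

540.21 m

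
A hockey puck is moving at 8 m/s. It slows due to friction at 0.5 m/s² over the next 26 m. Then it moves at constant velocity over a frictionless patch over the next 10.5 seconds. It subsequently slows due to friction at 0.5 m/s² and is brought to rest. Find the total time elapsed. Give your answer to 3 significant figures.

Phase 1 (decelerating): v₀ = 8.00 m/s, a = -0.5 m/s².
v² = v₀² + 2aΔx = 8.00² + 2·-0.5·26 = 38.0 → v = 6.16 m/s
t = (v − v₀)/a = (6.16 − 8.00)/-0.5 = 3.67 s

Phase 2 (constant speed): v₀ = 6.16 m/s, a = 0 m/s².
v = v₀ + at = 6.16 + (0)(10.5) = 6.16 m/s
Δx = v₀t + ½at² = 6.16·10.5 + 0.5·0·10.5² = 64.7 m

Phase 3 (decelerating): v₀ = 6.16 m/s, a = -0.5 m/s².
v = v₀ + at → t = (0 − 6.16) / -0.5 = 12.3 s
v² = v₀² + 2aΔx → Δx = (0² − 6.16²)/(2·-0.5) = 38.0 m
Total time = 3.67 + 10.5 + 12.3 = 26.5 s

26.5 s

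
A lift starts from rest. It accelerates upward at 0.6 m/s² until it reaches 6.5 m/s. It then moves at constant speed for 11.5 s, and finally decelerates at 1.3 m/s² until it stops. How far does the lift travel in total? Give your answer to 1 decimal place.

Phase 1 (accelerating): v₀ = 0 m/s, a = 0.6 m/s².
v = v₀ + at → t = (6.5 − 0) / 0.6 = 10.8 s
v² = v₀² + 2aΔx → Δx = (6.5² − 0²)/(2·0.6) = 35.2 m

Phase 2 (constant speed): v₀ = 6.50 m/s, a = 0 m/s².
v = v₀ + at = 6.50 + (0)(11.5) = 6.50 m/s
Δx = v₀t + ½at² = 6.50·11.5 + 0.5·0·11.5² = 74.8 m

Phase 3 (decelerating): v₀ = 6.50 m/s, a = -1.3 m/s².
v = v₀ + at → t = (0 − 6.50) / -1.3 = 5.00 s
v² = v₀² + 2aΔx → Δx = (0² − 6.50²)/(2·-1.3) = 16.2 m
Total distance = 35.2 + 74.8 + 16.2 = 126 m

126.2 m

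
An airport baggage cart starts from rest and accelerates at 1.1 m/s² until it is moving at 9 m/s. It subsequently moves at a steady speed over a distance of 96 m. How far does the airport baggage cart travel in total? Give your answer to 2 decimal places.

132.82 m

Phase 1 (accelerating): v₀ = 0 m/s, a = 1.1 m/s².
v = v₀ + at → t = (9 − 0) / 1.1 = 8.18 s
v² = v₀² + 2aΔx → Δx = (9² − 0²)/(2·1.1) = 36.8 m

Phase 2 (constant speed): v₀ = 9.00 m/s, a = 0 m/s².
Constant speed: t = d/v = 96/9.00 = 10.7 s
Total distance = 36.8 + 96.0 = 133 m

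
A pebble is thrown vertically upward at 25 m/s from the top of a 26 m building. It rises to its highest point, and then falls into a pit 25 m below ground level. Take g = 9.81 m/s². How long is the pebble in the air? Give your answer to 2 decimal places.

Phase 1 (rising): v₀ = 25.0 m/s, a = -9.81 m/s².
v = v₀ + at → t = (0 − 25.0) / -9.81 = 2.55 s
v² = v₀² + 2aΔx → Δx = (0² − 25.0²)/(2·-9.81) = 31.9 m

Phase 2 (falling): v₀ = 0 m/s, a = -9.81 m/s².
Falls 82.9 m from rest: t = √(2·82.9/9.81) = 4.11 s; v = g·t = 40.3 m/s.
Total time = 2.55 + 4.11 = 6.66 s

6.66 s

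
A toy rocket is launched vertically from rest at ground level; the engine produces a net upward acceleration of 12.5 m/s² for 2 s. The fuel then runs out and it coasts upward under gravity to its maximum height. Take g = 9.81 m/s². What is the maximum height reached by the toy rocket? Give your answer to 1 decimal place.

Phase 1 (powered ascent): v₀ = 0 m/s, a = 12.5 m/s².
v = v₀ + at = 0 + (12.5)(2) = 25.0 m/s
Δx = v₀t + ½at² = 0·2 + 0.5·12.5·2² = 25.0 m

Phase 2 (coasting upward): v₀ = 25.0 m/s, a = -9.81 m/s².
v = v₀ + at → t = (0 − 25.0) / -9.81 = 2.55 s
v² = v₀² + 2aΔx → Δx = (0² − 25.0²)/(2·-9.81) = 31.9 m
Maximum height = 25.0 + 31.9 = 56.9 m

56.9 m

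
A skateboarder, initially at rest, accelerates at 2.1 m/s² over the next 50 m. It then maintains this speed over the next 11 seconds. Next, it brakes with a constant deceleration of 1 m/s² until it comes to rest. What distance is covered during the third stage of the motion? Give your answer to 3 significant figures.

Phase 1 (accelerating): v₀ = 0 m/s, a = 2.1 m/s².
v² = v₀² + 2aΔx = 0² + 2·2.1·50 = 210 → v = 14.5 m/s
t = (v − v₀)/a = (14.5 − 0)/2.1 = 6.90 s

Phase 2 (constant speed): v₀ = 14.5 m/s, a = 0 m/s².
v = v₀ + at = 14.5 + (0)(11) = 14.5 m/s
Δx = v₀t + ½at² = 14.5·11 + 0.5·0·11² = 159 m

Phase 3 (decelerating): v₀ = 14.5 m/s, a = -1 m/s².
v = v₀ + at → t = (0 − 14.5) / -1 = 14.5 s
v² = v₀² + 2aΔx → Δx = (0² − 14.5²)/(2·-1) = 105 m
Distance in phase 3 = 105 m

105 m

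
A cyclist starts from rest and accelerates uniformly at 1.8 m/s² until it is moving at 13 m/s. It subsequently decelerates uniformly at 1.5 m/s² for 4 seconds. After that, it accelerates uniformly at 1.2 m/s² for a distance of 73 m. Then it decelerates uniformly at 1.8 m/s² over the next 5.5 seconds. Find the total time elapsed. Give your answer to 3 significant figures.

Phase 1 (accelerating): v₀ = 0 m/s, a = 1.8 m/s².
v = v₀ + at → t = (13 − 0) / 1.8 = 7.22 s
v² = v₀² + 2aΔx → Δx = (13² − 0²)/(2·1.8) = 46.9 m

Phase 2 (decelerating): v₀ = 13.0 m/s, a = -1.5 m/s².
v = v₀ + at = 13.0 + (-1.5)(4) = 7.00 m/s
Δx = v₀t + ½at² = 13.0·4 + 0.5·-1.5·4² = 40.0 m

Phase 3 (accelerating): v₀ = 7.00 m/s, a = 1.2 m/s².
v² = v₀² + 2aΔx = 7.00² + 2·1.2·73 = 224 → v = 15.0 m/s
t = (v − v₀)/a = (15.0 − 7.00)/1.2 = 6.64 s

Phase 4 (decelerating): v₀ = 15.0 m/s, a = -1.8 m/s².
v = v₀ + at = 15.0 + (-1.8)(5.5) = 5.07 m/s
Δx = v₀t + ½at² = 15.0·5.5 + 0.5·-1.8·5.5² = 55.1 m
Total time = 7.22 + 4.00 + 6.64 + 5.50 = 23.4 s

23.4 s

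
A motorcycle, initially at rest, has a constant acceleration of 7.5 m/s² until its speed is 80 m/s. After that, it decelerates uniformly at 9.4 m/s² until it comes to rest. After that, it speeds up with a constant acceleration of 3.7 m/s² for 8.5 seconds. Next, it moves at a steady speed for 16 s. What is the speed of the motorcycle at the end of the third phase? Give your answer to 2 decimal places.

Phase 1 (accelerating): v₀ = 0 m/s, a = 7.5 m/s².
v = v₀ + at → t = (80 − 0) / 7.5 = 10.7 s
v² = v₀² + 2aΔx → Δx = (80² − 0²)/(2·7.5) = 427 m

Phase 2 (decelerating): v₀ = 80.0 m/s, a = -9.4 m/s².
v = v₀ + at → t = (0 − 80.0) / -9.4 = 8.51 s
v² = v₀² + 2aΔx → Δx = (0² − 80.0²)/(2·-9.4) = 340 m

Phase 3 (accelerating): v₀ = 0 m/s, a = 3.7 m/s².
v = v₀ + at = 0 + (3.7)(8.5) = 31.5 m/s
Δx = v₀t + ½at² = 0·8.5 + 0.5·3.7·8.5² = 134 m
Speed at end of phase 3 = 31.5 m/s

31.45 m/s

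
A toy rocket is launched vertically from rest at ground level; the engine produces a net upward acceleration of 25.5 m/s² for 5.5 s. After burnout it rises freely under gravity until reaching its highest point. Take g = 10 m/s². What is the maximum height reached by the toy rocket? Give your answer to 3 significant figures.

1370 m

Phase 1 (powered ascent): v₀ = 0 m/s, a = 25.5 m/s².
v = v₀ + at = 0 + (25.5)(5.5) = 140 m/s
Δx = v₀t + ½at² = 0·5.5 + 0.5·25.5·5.5² = 386 m

Phase 2 (coasting upward): v₀ = 140 m/s, a = -10 m/s².
v = v₀ + at → t = (0 − 140) / -10 = 14.0 s
v² = v₀² + 2aΔx → Δx = (0² − 140²)/(2·-10) = 984 m
Maximum height = 386 + 984 = 1370 m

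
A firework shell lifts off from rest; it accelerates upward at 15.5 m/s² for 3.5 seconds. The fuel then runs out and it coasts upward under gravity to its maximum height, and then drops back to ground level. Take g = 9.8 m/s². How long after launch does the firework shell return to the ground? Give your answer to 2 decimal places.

16.11 s

Phase 1 (powered ascent): v₀ = 0 m/s, a = 15.5 m/s².
v = v₀ + at = 0 + (15.5)(3.5) = 54.2 m/s
Δx = v₀t + ½at² = 0·3.5 + 0.5·15.5·3.5² = 94.9 m

Phase 2 (coasting upward): v₀ = 54.2 m/s, a = -9.8 m/s².
v = v₀ + at → t = (0 − 54.2) / -9.8 = 5.54 s
v² = v₀² + 2aΔx → Δx = (0² − 54.2²)/(2·-9.8) = 150 m

Phase 3 (free fall): v₀ = 0 m/s, a = -9.8 m/s².
Falls 245 m from rest: t = √(2·245/9.8) = 7.07 s; v = g·t = 69.3 m/s.
Total time = 3.50 + 5.54 + 7.07 = 16.1 s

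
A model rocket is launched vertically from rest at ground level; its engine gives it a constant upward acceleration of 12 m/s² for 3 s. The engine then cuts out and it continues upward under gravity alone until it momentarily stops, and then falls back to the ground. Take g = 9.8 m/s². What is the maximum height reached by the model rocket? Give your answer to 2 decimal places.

120.12 m

Phase 1 (powered ascent): v₀ = 0 m/s, a = 12 m/s².
v = v₀ + at = 0 + (12)(3) = 36.0 m/s
Δx = v₀t + ½at² = 0·3 + 0.5·12·3² = 54.0 m

Phase 2 (coasting upward): v₀ = 36.0 m/s, a = -9.8 m/s².
v = v₀ + at → t = (0 − 36.0) / -9.8 = 3.67 s
v² = v₀² + 2aΔx → Δx = (0² − 36.0²)/(2·-9.8) = 66.1 m
Maximum height = 54.0 + 66.1 = 120 m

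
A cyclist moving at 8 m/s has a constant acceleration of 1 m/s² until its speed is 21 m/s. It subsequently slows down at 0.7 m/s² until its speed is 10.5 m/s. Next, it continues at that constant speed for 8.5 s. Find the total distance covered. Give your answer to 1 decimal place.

514.0 m

Phase 1 (accelerating): v₀ = 8.00 m/s, a = 1 m/s².
v = v₀ + at → t = (21 − 8.00) / 1 = 13.0 s
v² = v₀² + 2aΔx → Δx = (21² − 8.00²)/(2·1) = 188 m

Phase 2 (decelerating): v₀ = 21.0 m/s, a = -0.7 m/s².
v = v₀ + at → t = (10.5 − 21.0) / -0.7 = 15.0 s
v² = v₀² + 2aΔx → Δx = (10.5² − 21.0²)/(2·-0.7) = 236 m

Phase 3 (constant speed): v₀ = 10.5 m/s, a = 0 m/s².
v = v₀ + at = 10.5 + (0)(8.5) = 10.5 m/s
Δx = v₀t + ½at² = 10.5·8.5 + 0.5·0·8.5² = 89.2 m
Total distance = 188 + 236 + 89.2 = 514 m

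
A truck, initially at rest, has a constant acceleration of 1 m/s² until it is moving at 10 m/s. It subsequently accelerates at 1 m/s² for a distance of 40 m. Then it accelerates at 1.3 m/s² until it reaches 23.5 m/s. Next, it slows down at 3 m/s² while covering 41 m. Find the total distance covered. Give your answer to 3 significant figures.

274 m

Phase 1 (accelerating): v₀ = 0 m/s, a = 1 m/s².
v = v₀ + at → t = (10 − 0) / 1 = 10.0 s
v² = v₀² + 2aΔx → Δx = (10² − 0²)/(2·1) = 50.0 m

Phase 2 (accelerating): v₀ = 10.0 m/s, a = 1 m/s².
v² = v₀² + 2aΔx = 10.0² + 2·1·40 = 180 → v = 13.4 m/s
t = (v − v₀)/a = (13.4 − 10.0)/1 = 3.42 s

Phase 3 (accelerating): v₀ = 13.4 m/s, a = 1.3 m/s².
v = v₀ + at → t = (23.5 − 13.4) / 1.3 = 7.76 s
v² = v₀² + 2aΔx → Δx = (23.5² − 13.4²)/(2·1.3) = 143 m

Phase 4 (decelerating): v₀ = 23.5 m/s, a = -3 m/s².
v² = v₀² + 2aΔx = 23.5² + 2·-3·41 = 306 → v = 17.5 m/s
t = (v − v₀)/a = (17.5 − 23.5)/-3 = 2.00 s
Total distance = 50.0 + 40.0 + 143 + 41.0 = 274 m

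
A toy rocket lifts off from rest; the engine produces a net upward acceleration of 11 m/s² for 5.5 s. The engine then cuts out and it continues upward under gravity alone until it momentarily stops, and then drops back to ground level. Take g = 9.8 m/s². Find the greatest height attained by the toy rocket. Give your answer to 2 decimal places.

353.12 m

Phase 1 (powered ascent): v₀ = 0 m/s, a = 11 m/s².
v = v₀ + at = 0 + (11)(5.5) = 60.5 m/s
Δx = v₀t + ½at² = 0·5.5 + 0.5·11·5.5² = 166 m

Phase 2 (coasting upward): v₀ = 60.5 m/s, a = -9.8 m/s².
v = v₀ + at → t = (0 − 60.5) / -9.8 = 6.17 s
v² = v₀² + 2aΔx → Δx = (0² − 60.5²)/(2·-9.8) = 187 m
Maximum height = 166 + 187 = 353 m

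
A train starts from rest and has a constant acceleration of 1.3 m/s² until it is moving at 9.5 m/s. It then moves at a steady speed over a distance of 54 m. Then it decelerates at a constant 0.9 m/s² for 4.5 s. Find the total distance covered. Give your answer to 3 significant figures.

Phase 1 (accelerating): v₀ = 0 m/s, a = 1.3 m/s².
v = v₀ + at → t = (9.5 − 0) / 1.3 = 7.31 s
v² = v₀² + 2aΔx → Δx = (9.5² − 0²)/(2·1.3) = 34.7 m

Phase 2 (constant speed): v₀ = 9.50 m/s, a = 0 m/s².
Constant speed: t = d/v = 54/9.50 = 5.68 s

Phase 3 (decelerating): v₀ = 9.50 m/s, a = -0.9 m/s².
v = v₀ + at = 9.50 + (-0.9)(4.5) = 5.45 m/s
Δx = v₀t + ½at² = 9.50·4.5 + 0.5·-0.9·4.5² = 33.6 m
Total distance = 34.7 + 54.0 + 33.6 = 122 m

122 m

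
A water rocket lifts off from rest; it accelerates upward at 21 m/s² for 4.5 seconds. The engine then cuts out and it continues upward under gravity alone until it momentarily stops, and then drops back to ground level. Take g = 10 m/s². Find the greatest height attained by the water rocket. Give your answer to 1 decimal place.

659.1 m

Phase 1 (powered ascent): v₀ = 0 m/s, a = 21 m/s².
v = v₀ + at = 0 + (21)(4.5) = 94.5 m/s
Δx = v₀t + ½at² = 0·4.5 + 0.5·21·4.5² = 213 m

Phase 2 (coasting upward): v₀ = 94.5 m/s, a = -10 m/s².
v = v₀ + at → t = (0 − 94.5) / -10 = 9.45 s
v² = v₀² + 2aΔx → Δx = (0² − 94.5²)/(2·-10) = 447 m
Maximum height = 213 + 447 = 659 m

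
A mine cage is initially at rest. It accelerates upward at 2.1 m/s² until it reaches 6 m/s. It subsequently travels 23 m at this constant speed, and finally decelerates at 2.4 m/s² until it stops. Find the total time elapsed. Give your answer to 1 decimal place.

9.2 s

Phase 1 (accelerating): v₀ = 0 m/s, a = 2.1 m/s².
v = v₀ + at → t = (6 − 0) / 2.1 = 2.86 s
v² = v₀² + 2aΔx → Δx = (6² − 0²)/(2·2.1) = 8.57 m

Phase 2 (constant speed): v₀ = 6.00 m/s, a = 0 m/s².
Constant speed: t = d/v = 23/6.00 = 3.83 s

Phase 3 (decelerating): v₀ = 6.00 m/s, a = -2.4 m/s².
v = v₀ + at → t = (0 − 6.00) / -2.4 = 2.50 s
v² = v₀² + 2aΔx → Δx = (0² − 6.00²)/(2·-2.4) = 7.50 m
Total time = 2.86 + 3.83 + 2.50 = 9.19 s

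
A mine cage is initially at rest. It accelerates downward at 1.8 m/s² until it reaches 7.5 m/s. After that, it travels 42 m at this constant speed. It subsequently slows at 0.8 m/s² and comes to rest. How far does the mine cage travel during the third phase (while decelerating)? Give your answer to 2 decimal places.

Phase 1 (accelerating): v₀ = 0 m/s, a = 1.8 m/s².
v = v₀ + at → t = (7.5 − 0) / 1.8 = 4.17 s
v² = v₀² + 2aΔx → Δx = (7.5² − 0²)/(2·1.8) = 15.6 m

Phase 2 (constant speed): v₀ = 7.50 m/s, a = 0 m/s².
Constant speed: t = d/v = 42/7.50 = 5.60 s

Phase 3 (decelerating): v₀ = 7.50 m/s, a = -0.8 m/s².
v = v₀ + at → t = (0 − 7.50) / -0.8 = 9.38 s
v² = v₀² + 2aΔx → Δx = (0² − 7.50²)/(2·-0.8) = 35.2 m
Distance in phase 3 = 35.2 m

35.16 m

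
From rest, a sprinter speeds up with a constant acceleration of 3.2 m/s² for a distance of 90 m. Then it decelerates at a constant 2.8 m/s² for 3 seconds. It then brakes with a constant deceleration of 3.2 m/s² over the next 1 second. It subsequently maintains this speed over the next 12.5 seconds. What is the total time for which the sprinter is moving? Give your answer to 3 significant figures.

Phase 1 (accelerating): v₀ = 0 m/s, a = 3.2 m/s².
v² = v₀² + 2aΔx = 0² + 2·3.2·90 = 576 → v = 24.0 m/s
t = (v − v₀)/a = (24.0 − 0)/3.2 = 7.50 s

Phase 2 (decelerating): v₀ = 24.0 m/s, a = -2.8 m/s².
v = v₀ + at = 24.0 + (-2.8)(3) = 15.6 m/s
Δx = v₀t + ½at² = 24.0·3 + 0.5·-2.8·3² = 59.4 m

Phase 3 (decelerating): v₀ = 15.6 m/s, a = -3.2 m/s².
v = v₀ + at = 15.6 + (-3.2)(1) = 12.4 m/s
Δx = v₀t + ½at² = 15.6·1 + 0.5·-3.2·1² = 14.0 m

Phase 4 (constant speed): v₀ = 12.4 m/s, a = 0 m/s².
v = v₀ + at = 12.4 + (0)(12.5) = 12.4 m/s
Δx = v₀t + ½at² = 12.4·12.5 + 0.5·0·12.5² = 155 m
Total time = 7.50 + 3.00 + 1.00 + 12.5 = 24.0 s

24.0 s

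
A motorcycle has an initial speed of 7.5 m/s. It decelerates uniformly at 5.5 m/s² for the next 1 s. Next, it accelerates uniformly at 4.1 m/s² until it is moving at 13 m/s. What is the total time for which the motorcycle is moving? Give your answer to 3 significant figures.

Phase 1 (decelerating): v₀ = 7.50 m/s, a = -5.5 m/s².
v = v₀ + at = 7.50 + (-5.5)(1) = 2.00 m/s
Δx = v₀t + ½at² = 7.50·1 + 0.5·-5.5·1² = 4.75 m

Phase 2 (accelerating): v₀ = 2.00 m/s, a = 4.1 m/s².
v = v₀ + at → t = (13 − 2.00) / 4.1 = 2.68 s
v² = v₀² + 2aΔx → Δx = (13² − 2.00²)/(2·4.1) = 20.1 m
Total time = 1.00 + 2.68 = 3.68 s

3.68 s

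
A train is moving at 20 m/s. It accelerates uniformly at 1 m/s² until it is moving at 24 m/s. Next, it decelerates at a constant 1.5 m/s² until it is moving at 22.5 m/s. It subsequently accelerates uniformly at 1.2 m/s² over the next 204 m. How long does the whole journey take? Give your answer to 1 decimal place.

Phase 1 (accelerating): v₀ = 20.0 m/s, a = 1 m/s².
v = v₀ + at → t = (24 − 20.0) / 1 = 4.00 s
v² = v₀² + 2aΔx → Δx = (24² − 20.0²)/(2·1) = 88.0 m

Phase 2 (decelerating): v₀ = 24.0 m/s, a = -1.5 m/s².
v = v₀ + at → t = (22.5 − 24.0) / -1.5 = 1.00 s
v² = v₀² + 2aΔx → Δx = (22.5² − 24.0²)/(2·-1.5) = 23.2 m

Phase 3 (accelerating): v₀ = 22.5 m/s, a = 1.2 m/s².
v² = v₀² + 2aΔx = 22.5² + 2·1.2·204 = 996 → v = 31.6 m/s
t = (v − v₀)/a = (31.6 − 22.5)/1.2 = 7.55 s
Total time = 4.00 + 1.00 + 7.55 = 12.5 s

12.5 s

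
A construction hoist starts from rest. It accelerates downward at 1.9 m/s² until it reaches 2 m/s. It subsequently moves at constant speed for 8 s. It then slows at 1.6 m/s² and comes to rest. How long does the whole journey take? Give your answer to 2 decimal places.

10.30 s

Phase 1 (accelerating): v₀ = 0 m/s, a = 1.9 m/s².
v = v₀ + at → t = (2 − 0) / 1.9 = 1.05 s
v² = v₀² + 2aΔx → Δx = (2² − 0²)/(2·1.9) = 1.05 m

Phase 2 (constant speed): v₀ = 2.00 m/s, a = 0 m/s².
v = v₀ + at = 2.00 + (0)(8) = 2.00 m/s
Δx = v₀t + ½at² = 2.00·8 + 0.5·0·8² = 16.0 m

Phase 3 (decelerating): v₀ = 2.00 m/s, a = -1.6 m/s².
v = v₀ + at → t = (0 − 2.00) / -1.6 = 1.25 s
v² = v₀² + 2aΔx → Δx = (0² − 2.00²)/(2·-1.6) = 1.25 m
Total time = 1.05 + 8.00 + 1.25 = 10.3 s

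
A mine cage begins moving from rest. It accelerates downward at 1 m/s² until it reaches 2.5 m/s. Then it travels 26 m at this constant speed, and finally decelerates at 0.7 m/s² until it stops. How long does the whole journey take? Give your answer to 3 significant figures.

16.5 s

Phase 1 (accelerating): v₀ = 0 m/s, a = 1 m/s².
v = v₀ + at → t = (2.5 − 0) / 1 = 2.50 s
v² = v₀² + 2aΔx → Δx = (2.5² − 0²)/(2·1) = 3.12 m

Phase 2 (constant speed): v₀ = 2.50 m/s, a = 0 m/s².
Constant speed: t = d/v = 26/2.50 = 10.4 s

Phase 3 (decelerating): v₀ = 2.50 m/s, a = -0.7 m/s².
v = v₀ + at → t = (0 − 2.50) / -0.7 = 3.57 s
v² = v₀² + 2aΔx → Δx = (0² − 2.50²)/(2·-0.7) = 4.46 m
Total time = 2.50 + 10.4 + 3.57 = 16.5 s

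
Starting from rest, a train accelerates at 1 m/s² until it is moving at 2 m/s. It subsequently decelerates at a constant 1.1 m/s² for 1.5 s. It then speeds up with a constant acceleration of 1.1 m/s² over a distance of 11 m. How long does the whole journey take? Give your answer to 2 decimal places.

Phase 1 (accelerating): v₀ = 0 m/s, a = 1 m/s².
v = v₀ + at → t = (2 − 0) / 1 = 2.00 s
v² = v₀² + 2aΔx → Δx = (2² − 0²)/(2·1) = 2.00 m

Phase 2 (decelerating): v₀ = 2.00 m/s, a = -1.1 m/s².
v = v₀ + at = 2.00 + (-1.1)(1.5) = 0.350 m/s
Δx = v₀t + ½at² = 2.00·1.5 + 0.5·-1.1·1.5² = 1.76 m

Phase 3 (accelerating): v₀ = 0.350 m/s, a = 1.1 m/s².
v² = v₀² + 2aΔx = 0.350² + 2·1.1·11 = 24.3 → v = 4.93 m/s
t = (v − v₀)/a = (4.93 − 0.350)/1.1 = 4.17 s
Total time = 2.00 + 1.50 + 4.17 = 7.67 s

7.67 s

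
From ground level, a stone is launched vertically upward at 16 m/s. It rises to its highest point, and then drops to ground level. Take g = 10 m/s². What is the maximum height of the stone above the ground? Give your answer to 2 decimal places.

Phase 1 (rising): v₀ = 16.0 m/s, a = -10 m/s².
v = v₀ + at → t = (0 − 16.0) / -10 = 1.60 s
v² = v₀² + 2aΔx → Δx = (0² − 16.0²)/(2·-10) = 12.8 m
Maximum height = 12.8 m

12.80 m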